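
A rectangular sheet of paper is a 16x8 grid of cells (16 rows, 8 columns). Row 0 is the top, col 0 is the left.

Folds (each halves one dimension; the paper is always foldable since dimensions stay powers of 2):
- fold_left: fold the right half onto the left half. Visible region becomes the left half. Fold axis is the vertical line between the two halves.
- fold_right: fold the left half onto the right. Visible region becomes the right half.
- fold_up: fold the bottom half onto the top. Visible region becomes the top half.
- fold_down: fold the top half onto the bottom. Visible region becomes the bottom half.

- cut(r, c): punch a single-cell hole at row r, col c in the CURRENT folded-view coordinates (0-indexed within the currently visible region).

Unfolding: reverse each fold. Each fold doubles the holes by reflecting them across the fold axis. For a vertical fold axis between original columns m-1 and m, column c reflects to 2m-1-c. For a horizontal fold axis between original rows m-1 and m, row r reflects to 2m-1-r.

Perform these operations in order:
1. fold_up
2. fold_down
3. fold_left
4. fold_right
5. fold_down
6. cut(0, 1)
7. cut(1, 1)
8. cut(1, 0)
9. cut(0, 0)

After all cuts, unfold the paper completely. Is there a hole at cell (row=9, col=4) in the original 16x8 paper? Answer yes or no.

Answer: yes

Derivation:
Op 1 fold_up: fold axis h@8; visible region now rows[0,8) x cols[0,8) = 8x8
Op 2 fold_down: fold axis h@4; visible region now rows[4,8) x cols[0,8) = 4x8
Op 3 fold_left: fold axis v@4; visible region now rows[4,8) x cols[0,4) = 4x4
Op 4 fold_right: fold axis v@2; visible region now rows[4,8) x cols[2,4) = 4x2
Op 5 fold_down: fold axis h@6; visible region now rows[6,8) x cols[2,4) = 2x2
Op 6 cut(0, 1): punch at orig (6,3); cuts so far [(6, 3)]; region rows[6,8) x cols[2,4) = 2x2
Op 7 cut(1, 1): punch at orig (7,3); cuts so far [(6, 3), (7, 3)]; region rows[6,8) x cols[2,4) = 2x2
Op 8 cut(1, 0): punch at orig (7,2); cuts so far [(6, 3), (7, 2), (7, 3)]; region rows[6,8) x cols[2,4) = 2x2
Op 9 cut(0, 0): punch at orig (6,2); cuts so far [(6, 2), (6, 3), (7, 2), (7, 3)]; region rows[6,8) x cols[2,4) = 2x2
Unfold 1 (reflect across h@6): 8 holes -> [(4, 2), (4, 3), (5, 2), (5, 3), (6, 2), (6, 3), (7, 2), (7, 3)]
Unfold 2 (reflect across v@2): 16 holes -> [(4, 0), (4, 1), (4, 2), (4, 3), (5, 0), (5, 1), (5, 2), (5, 3), (6, 0), (6, 1), (6, 2), (6, 3), (7, 0), (7, 1), (7, 2), (7, 3)]
Unfold 3 (reflect across v@4): 32 holes -> [(4, 0), (4, 1), (4, 2), (4, 3), (4, 4), (4, 5), (4, 6), (4, 7), (5, 0), (5, 1), (5, 2), (5, 3), (5, 4), (5, 5), (5, 6), (5, 7), (6, 0), (6, 1), (6, 2), (6, 3), (6, 4), (6, 5), (6, 6), (6, 7), (7, 0), (7, 1), (7, 2), (7, 3), (7, 4), (7, 5), (7, 6), (7, 7)]
Unfold 4 (reflect across h@4): 64 holes -> [(0, 0), (0, 1), (0, 2), (0, 3), (0, 4), (0, 5), (0, 6), (0, 7), (1, 0), (1, 1), (1, 2), (1, 3), (1, 4), (1, 5), (1, 6), (1, 7), (2, 0), (2, 1), (2, 2), (2, 3), (2, 4), (2, 5), (2, 6), (2, 7), (3, 0), (3, 1), (3, 2), (3, 3), (3, 4), (3, 5), (3, 6), (3, 7), (4, 0), (4, 1), (4, 2), (4, 3), (4, 4), (4, 5), (4, 6), (4, 7), (5, 0), (5, 1), (5, 2), (5, 3), (5, 4), (5, 5), (5, 6), (5, 7), (6, 0), (6, 1), (6, 2), (6, 3), (6, 4), (6, 5), (6, 6), (6, 7), (7, 0), (7, 1), (7, 2), (7, 3), (7, 4), (7, 5), (7, 6), (7, 7)]
Unfold 5 (reflect across h@8): 128 holes -> [(0, 0), (0, 1), (0, 2), (0, 3), (0, 4), (0, 5), (0, 6), (0, 7), (1, 0), (1, 1), (1, 2), (1, 3), (1, 4), (1, 5), (1, 6), (1, 7), (2, 0), (2, 1), (2, 2), (2, 3), (2, 4), (2, 5), (2, 6), (2, 7), (3, 0), (3, 1), (3, 2), (3, 3), (3, 4), (3, 5), (3, 6), (3, 7), (4, 0), (4, 1), (4, 2), (4, 3), (4, 4), (4, 5), (4, 6), (4, 7), (5, 0), (5, 1), (5, 2), (5, 3), (5, 4), (5, 5), (5, 6), (5, 7), (6, 0), (6, 1), (6, 2), (6, 3), (6, 4), (6, 5), (6, 6), (6, 7), (7, 0), (7, 1), (7, 2), (7, 3), (7, 4), (7, 5), (7, 6), (7, 7), (8, 0), (8, 1), (8, 2), (8, 3), (8, 4), (8, 5), (8, 6), (8, 7), (9, 0), (9, 1), (9, 2), (9, 3), (9, 4), (9, 5), (9, 6), (9, 7), (10, 0), (10, 1), (10, 2), (10, 3), (10, 4), (10, 5), (10, 6), (10, 7), (11, 0), (11, 1), (11, 2), (11, 3), (11, 4), (11, 5), (11, 6), (11, 7), (12, 0), (12, 1), (12, 2), (12, 3), (12, 4), (12, 5), (12, 6), (12, 7), (13, 0), (13, 1), (13, 2), (13, 3), (13, 4), (13, 5), (13, 6), (13, 7), (14, 0), (14, 1), (14, 2), (14, 3), (14, 4), (14, 5), (14, 6), (14, 7), (15, 0), (15, 1), (15, 2), (15, 3), (15, 4), (15, 5), (15, 6), (15, 7)]
Holes: [(0, 0), (0, 1), (0, 2), (0, 3), (0, 4), (0, 5), (0, 6), (0, 7), (1, 0), (1, 1), (1, 2), (1, 3), (1, 4), (1, 5), (1, 6), (1, 7), (2, 0), (2, 1), (2, 2), (2, 3), (2, 4), (2, 5), (2, 6), (2, 7), (3, 0), (3, 1), (3, 2), (3, 3), (3, 4), (3, 5), (3, 6), (3, 7), (4, 0), (4, 1), (4, 2), (4, 3), (4, 4), (4, 5), (4, 6), (4, 7), (5, 0), (5, 1), (5, 2), (5, 3), (5, 4), (5, 5), (5, 6), (5, 7), (6, 0), (6, 1), (6, 2), (6, 3), (6, 4), (6, 5), (6, 6), (6, 7), (7, 0), (7, 1), (7, 2), (7, 3), (7, 4), (7, 5), (7, 6), (7, 7), (8, 0), (8, 1), (8, 2), (8, 3), (8, 4), (8, 5), (8, 6), (8, 7), (9, 0), (9, 1), (9, 2), (9, 3), (9, 4), (9, 5), (9, 6), (9, 7), (10, 0), (10, 1), (10, 2), (10, 3), (10, 4), (10, 5), (10, 6), (10, 7), (11, 0), (11, 1), (11, 2), (11, 3), (11, 4), (11, 5), (11, 6), (11, 7), (12, 0), (12, 1), (12, 2), (12, 3), (12, 4), (12, 5), (12, 6), (12, 7), (13, 0), (13, 1), (13, 2), (13, 3), (13, 4), (13, 5), (13, 6), (13, 7), (14, 0), (14, 1), (14, 2), (14, 3), (14, 4), (14, 5), (14, 6), (14, 7), (15, 0), (15, 1), (15, 2), (15, 3), (15, 4), (15, 5), (15, 6), (15, 7)]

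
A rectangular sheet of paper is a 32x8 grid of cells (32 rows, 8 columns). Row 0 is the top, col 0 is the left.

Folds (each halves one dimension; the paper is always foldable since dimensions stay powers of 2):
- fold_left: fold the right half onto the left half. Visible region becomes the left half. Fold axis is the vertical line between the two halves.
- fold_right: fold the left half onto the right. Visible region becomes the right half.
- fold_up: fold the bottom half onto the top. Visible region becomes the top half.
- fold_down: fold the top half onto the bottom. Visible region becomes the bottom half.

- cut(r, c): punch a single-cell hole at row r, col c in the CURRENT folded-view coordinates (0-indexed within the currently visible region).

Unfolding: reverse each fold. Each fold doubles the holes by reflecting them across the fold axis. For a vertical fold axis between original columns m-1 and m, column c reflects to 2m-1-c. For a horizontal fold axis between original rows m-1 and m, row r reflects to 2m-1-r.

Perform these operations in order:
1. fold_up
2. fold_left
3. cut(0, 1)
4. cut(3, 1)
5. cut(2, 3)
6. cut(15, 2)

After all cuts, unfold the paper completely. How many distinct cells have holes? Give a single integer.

Op 1 fold_up: fold axis h@16; visible region now rows[0,16) x cols[0,8) = 16x8
Op 2 fold_left: fold axis v@4; visible region now rows[0,16) x cols[0,4) = 16x4
Op 3 cut(0, 1): punch at orig (0,1); cuts so far [(0, 1)]; region rows[0,16) x cols[0,4) = 16x4
Op 4 cut(3, 1): punch at orig (3,1); cuts so far [(0, 1), (3, 1)]; region rows[0,16) x cols[0,4) = 16x4
Op 5 cut(2, 3): punch at orig (2,3); cuts so far [(0, 1), (2, 3), (3, 1)]; region rows[0,16) x cols[0,4) = 16x4
Op 6 cut(15, 2): punch at orig (15,2); cuts so far [(0, 1), (2, 3), (3, 1), (15, 2)]; region rows[0,16) x cols[0,4) = 16x4
Unfold 1 (reflect across v@4): 8 holes -> [(0, 1), (0, 6), (2, 3), (2, 4), (3, 1), (3, 6), (15, 2), (15, 5)]
Unfold 2 (reflect across h@16): 16 holes -> [(0, 1), (0, 6), (2, 3), (2, 4), (3, 1), (3, 6), (15, 2), (15, 5), (16, 2), (16, 5), (28, 1), (28, 6), (29, 3), (29, 4), (31, 1), (31, 6)]

Answer: 16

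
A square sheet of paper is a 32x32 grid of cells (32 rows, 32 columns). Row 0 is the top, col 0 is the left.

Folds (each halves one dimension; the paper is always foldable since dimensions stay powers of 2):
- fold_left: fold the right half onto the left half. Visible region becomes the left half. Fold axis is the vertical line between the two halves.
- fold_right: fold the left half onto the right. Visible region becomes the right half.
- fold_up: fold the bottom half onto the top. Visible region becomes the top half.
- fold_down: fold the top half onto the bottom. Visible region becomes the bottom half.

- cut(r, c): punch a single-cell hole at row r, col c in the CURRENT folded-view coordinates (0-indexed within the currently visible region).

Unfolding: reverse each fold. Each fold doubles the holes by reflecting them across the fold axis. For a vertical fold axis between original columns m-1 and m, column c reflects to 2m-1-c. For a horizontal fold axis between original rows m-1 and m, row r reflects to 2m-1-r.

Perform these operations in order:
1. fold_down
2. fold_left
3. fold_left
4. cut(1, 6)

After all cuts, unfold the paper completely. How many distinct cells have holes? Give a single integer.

Op 1 fold_down: fold axis h@16; visible region now rows[16,32) x cols[0,32) = 16x32
Op 2 fold_left: fold axis v@16; visible region now rows[16,32) x cols[0,16) = 16x16
Op 3 fold_left: fold axis v@8; visible region now rows[16,32) x cols[0,8) = 16x8
Op 4 cut(1, 6): punch at orig (17,6); cuts so far [(17, 6)]; region rows[16,32) x cols[0,8) = 16x8
Unfold 1 (reflect across v@8): 2 holes -> [(17, 6), (17, 9)]
Unfold 2 (reflect across v@16): 4 holes -> [(17, 6), (17, 9), (17, 22), (17, 25)]
Unfold 3 (reflect across h@16): 8 holes -> [(14, 6), (14, 9), (14, 22), (14, 25), (17, 6), (17, 9), (17, 22), (17, 25)]

Answer: 8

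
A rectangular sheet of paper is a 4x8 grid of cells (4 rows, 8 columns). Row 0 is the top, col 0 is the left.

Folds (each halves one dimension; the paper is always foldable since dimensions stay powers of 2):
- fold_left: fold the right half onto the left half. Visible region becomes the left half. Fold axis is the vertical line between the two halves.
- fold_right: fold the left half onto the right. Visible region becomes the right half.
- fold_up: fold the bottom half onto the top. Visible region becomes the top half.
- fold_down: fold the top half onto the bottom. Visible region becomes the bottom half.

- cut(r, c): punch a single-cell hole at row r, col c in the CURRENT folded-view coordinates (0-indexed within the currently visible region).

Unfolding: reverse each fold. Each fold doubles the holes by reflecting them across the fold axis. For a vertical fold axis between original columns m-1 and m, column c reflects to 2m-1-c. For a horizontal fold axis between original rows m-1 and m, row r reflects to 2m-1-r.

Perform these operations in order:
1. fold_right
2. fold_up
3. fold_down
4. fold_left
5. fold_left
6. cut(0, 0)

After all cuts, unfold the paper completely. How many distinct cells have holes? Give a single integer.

Answer: 32

Derivation:
Op 1 fold_right: fold axis v@4; visible region now rows[0,4) x cols[4,8) = 4x4
Op 2 fold_up: fold axis h@2; visible region now rows[0,2) x cols[4,8) = 2x4
Op 3 fold_down: fold axis h@1; visible region now rows[1,2) x cols[4,8) = 1x4
Op 4 fold_left: fold axis v@6; visible region now rows[1,2) x cols[4,6) = 1x2
Op 5 fold_left: fold axis v@5; visible region now rows[1,2) x cols[4,5) = 1x1
Op 6 cut(0, 0): punch at orig (1,4); cuts so far [(1, 4)]; region rows[1,2) x cols[4,5) = 1x1
Unfold 1 (reflect across v@5): 2 holes -> [(1, 4), (1, 5)]
Unfold 2 (reflect across v@6): 4 holes -> [(1, 4), (1, 5), (1, 6), (1, 7)]
Unfold 3 (reflect across h@1): 8 holes -> [(0, 4), (0, 5), (0, 6), (0, 7), (1, 4), (1, 5), (1, 6), (1, 7)]
Unfold 4 (reflect across h@2): 16 holes -> [(0, 4), (0, 5), (0, 6), (0, 7), (1, 4), (1, 5), (1, 6), (1, 7), (2, 4), (2, 5), (2, 6), (2, 7), (3, 4), (3, 5), (3, 6), (3, 7)]
Unfold 5 (reflect across v@4): 32 holes -> [(0, 0), (0, 1), (0, 2), (0, 3), (0, 4), (0, 5), (0, 6), (0, 7), (1, 0), (1, 1), (1, 2), (1, 3), (1, 4), (1, 5), (1, 6), (1, 7), (2, 0), (2, 1), (2, 2), (2, 3), (2, 4), (2, 5), (2, 6), (2, 7), (3, 0), (3, 1), (3, 2), (3, 3), (3, 4), (3, 5), (3, 6), (3, 7)]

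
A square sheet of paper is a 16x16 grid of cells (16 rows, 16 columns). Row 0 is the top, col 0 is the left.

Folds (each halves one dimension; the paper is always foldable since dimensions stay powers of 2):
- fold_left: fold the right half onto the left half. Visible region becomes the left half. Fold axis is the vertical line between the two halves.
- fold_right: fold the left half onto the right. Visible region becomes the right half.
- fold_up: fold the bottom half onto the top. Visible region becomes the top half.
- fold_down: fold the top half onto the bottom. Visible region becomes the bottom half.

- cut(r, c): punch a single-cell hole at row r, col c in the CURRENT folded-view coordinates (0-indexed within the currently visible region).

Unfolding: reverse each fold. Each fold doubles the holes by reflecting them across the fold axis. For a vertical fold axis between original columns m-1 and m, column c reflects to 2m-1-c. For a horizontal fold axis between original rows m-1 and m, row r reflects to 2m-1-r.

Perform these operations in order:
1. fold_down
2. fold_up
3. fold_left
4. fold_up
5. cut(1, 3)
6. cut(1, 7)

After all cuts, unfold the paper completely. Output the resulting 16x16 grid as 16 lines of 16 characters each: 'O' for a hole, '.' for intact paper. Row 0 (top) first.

Answer: ................
...O...OO...O...
...O...OO...O...
................
................
...O...OO...O...
...O...OO...O...
................
................
...O...OO...O...
...O...OO...O...
................
................
...O...OO...O...
...O...OO...O...
................

Derivation:
Op 1 fold_down: fold axis h@8; visible region now rows[8,16) x cols[0,16) = 8x16
Op 2 fold_up: fold axis h@12; visible region now rows[8,12) x cols[0,16) = 4x16
Op 3 fold_left: fold axis v@8; visible region now rows[8,12) x cols[0,8) = 4x8
Op 4 fold_up: fold axis h@10; visible region now rows[8,10) x cols[0,8) = 2x8
Op 5 cut(1, 3): punch at orig (9,3); cuts so far [(9, 3)]; region rows[8,10) x cols[0,8) = 2x8
Op 6 cut(1, 7): punch at orig (9,7); cuts so far [(9, 3), (9, 7)]; region rows[8,10) x cols[0,8) = 2x8
Unfold 1 (reflect across h@10): 4 holes -> [(9, 3), (9, 7), (10, 3), (10, 7)]
Unfold 2 (reflect across v@8): 8 holes -> [(9, 3), (9, 7), (9, 8), (9, 12), (10, 3), (10, 7), (10, 8), (10, 12)]
Unfold 3 (reflect across h@12): 16 holes -> [(9, 3), (9, 7), (9, 8), (9, 12), (10, 3), (10, 7), (10, 8), (10, 12), (13, 3), (13, 7), (13, 8), (13, 12), (14, 3), (14, 7), (14, 8), (14, 12)]
Unfold 4 (reflect across h@8): 32 holes -> [(1, 3), (1, 7), (1, 8), (1, 12), (2, 3), (2, 7), (2, 8), (2, 12), (5, 3), (5, 7), (5, 8), (5, 12), (6, 3), (6, 7), (6, 8), (6, 12), (9, 3), (9, 7), (9, 8), (9, 12), (10, 3), (10, 7), (10, 8), (10, 12), (13, 3), (13, 7), (13, 8), (13, 12), (14, 3), (14, 7), (14, 8), (14, 12)]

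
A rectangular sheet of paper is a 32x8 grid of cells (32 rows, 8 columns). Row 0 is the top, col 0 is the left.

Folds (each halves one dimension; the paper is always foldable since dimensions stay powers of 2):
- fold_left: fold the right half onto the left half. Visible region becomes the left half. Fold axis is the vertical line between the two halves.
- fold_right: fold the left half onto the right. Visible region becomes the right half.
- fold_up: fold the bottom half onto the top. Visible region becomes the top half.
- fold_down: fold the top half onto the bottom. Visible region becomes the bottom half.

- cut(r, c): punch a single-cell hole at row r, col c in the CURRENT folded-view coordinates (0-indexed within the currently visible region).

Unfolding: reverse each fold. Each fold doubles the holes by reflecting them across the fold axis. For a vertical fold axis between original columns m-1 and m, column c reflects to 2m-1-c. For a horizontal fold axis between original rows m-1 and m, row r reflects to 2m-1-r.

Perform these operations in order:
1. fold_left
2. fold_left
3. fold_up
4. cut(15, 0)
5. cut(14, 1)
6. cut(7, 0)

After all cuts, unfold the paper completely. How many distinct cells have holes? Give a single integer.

Answer: 24

Derivation:
Op 1 fold_left: fold axis v@4; visible region now rows[0,32) x cols[0,4) = 32x4
Op 2 fold_left: fold axis v@2; visible region now rows[0,32) x cols[0,2) = 32x2
Op 3 fold_up: fold axis h@16; visible region now rows[0,16) x cols[0,2) = 16x2
Op 4 cut(15, 0): punch at orig (15,0); cuts so far [(15, 0)]; region rows[0,16) x cols[0,2) = 16x2
Op 5 cut(14, 1): punch at orig (14,1); cuts so far [(14, 1), (15, 0)]; region rows[0,16) x cols[0,2) = 16x2
Op 6 cut(7, 0): punch at orig (7,0); cuts so far [(7, 0), (14, 1), (15, 0)]; region rows[0,16) x cols[0,2) = 16x2
Unfold 1 (reflect across h@16): 6 holes -> [(7, 0), (14, 1), (15, 0), (16, 0), (17, 1), (24, 0)]
Unfold 2 (reflect across v@2): 12 holes -> [(7, 0), (7, 3), (14, 1), (14, 2), (15, 0), (15, 3), (16, 0), (16, 3), (17, 1), (17, 2), (24, 0), (24, 3)]
Unfold 3 (reflect across v@4): 24 holes -> [(7, 0), (7, 3), (7, 4), (7, 7), (14, 1), (14, 2), (14, 5), (14, 6), (15, 0), (15, 3), (15, 4), (15, 7), (16, 0), (16, 3), (16, 4), (16, 7), (17, 1), (17, 2), (17, 5), (17, 6), (24, 0), (24, 3), (24, 4), (24, 7)]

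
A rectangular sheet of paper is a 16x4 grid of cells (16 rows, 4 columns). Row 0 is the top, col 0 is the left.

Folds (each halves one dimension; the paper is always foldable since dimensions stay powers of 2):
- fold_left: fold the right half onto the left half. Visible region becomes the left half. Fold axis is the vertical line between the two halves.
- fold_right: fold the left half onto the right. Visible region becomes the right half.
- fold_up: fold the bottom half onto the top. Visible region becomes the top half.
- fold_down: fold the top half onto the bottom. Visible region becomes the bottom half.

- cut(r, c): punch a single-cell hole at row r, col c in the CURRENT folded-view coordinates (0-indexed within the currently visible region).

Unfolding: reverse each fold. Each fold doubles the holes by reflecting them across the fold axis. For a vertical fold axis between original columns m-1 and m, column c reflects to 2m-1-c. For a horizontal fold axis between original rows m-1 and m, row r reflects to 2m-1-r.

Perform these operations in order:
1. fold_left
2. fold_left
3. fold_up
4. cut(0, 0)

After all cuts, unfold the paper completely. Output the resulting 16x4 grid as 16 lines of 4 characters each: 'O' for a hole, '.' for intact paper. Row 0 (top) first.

Op 1 fold_left: fold axis v@2; visible region now rows[0,16) x cols[0,2) = 16x2
Op 2 fold_left: fold axis v@1; visible region now rows[0,16) x cols[0,1) = 16x1
Op 3 fold_up: fold axis h@8; visible region now rows[0,8) x cols[0,1) = 8x1
Op 4 cut(0, 0): punch at orig (0,0); cuts so far [(0, 0)]; region rows[0,8) x cols[0,1) = 8x1
Unfold 1 (reflect across h@8): 2 holes -> [(0, 0), (15, 0)]
Unfold 2 (reflect across v@1): 4 holes -> [(0, 0), (0, 1), (15, 0), (15, 1)]
Unfold 3 (reflect across v@2): 8 holes -> [(0, 0), (0, 1), (0, 2), (0, 3), (15, 0), (15, 1), (15, 2), (15, 3)]

Answer: OOOO
....
....
....
....
....
....
....
....
....
....
....
....
....
....
OOOO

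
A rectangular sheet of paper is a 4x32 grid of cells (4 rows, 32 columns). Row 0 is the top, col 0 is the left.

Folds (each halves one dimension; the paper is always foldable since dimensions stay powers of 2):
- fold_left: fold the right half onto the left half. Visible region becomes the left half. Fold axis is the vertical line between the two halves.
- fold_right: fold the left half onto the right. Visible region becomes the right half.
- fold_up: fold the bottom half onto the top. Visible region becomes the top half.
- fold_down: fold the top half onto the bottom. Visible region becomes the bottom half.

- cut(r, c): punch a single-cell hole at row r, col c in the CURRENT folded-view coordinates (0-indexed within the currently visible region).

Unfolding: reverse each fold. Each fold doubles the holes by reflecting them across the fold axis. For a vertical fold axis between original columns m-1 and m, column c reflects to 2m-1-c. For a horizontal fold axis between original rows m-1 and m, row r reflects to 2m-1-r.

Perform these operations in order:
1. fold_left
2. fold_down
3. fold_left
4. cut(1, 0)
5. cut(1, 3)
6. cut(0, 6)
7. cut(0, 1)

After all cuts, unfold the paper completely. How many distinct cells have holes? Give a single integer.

Answer: 32

Derivation:
Op 1 fold_left: fold axis v@16; visible region now rows[0,4) x cols[0,16) = 4x16
Op 2 fold_down: fold axis h@2; visible region now rows[2,4) x cols[0,16) = 2x16
Op 3 fold_left: fold axis v@8; visible region now rows[2,4) x cols[0,8) = 2x8
Op 4 cut(1, 0): punch at orig (3,0); cuts so far [(3, 0)]; region rows[2,4) x cols[0,8) = 2x8
Op 5 cut(1, 3): punch at orig (3,3); cuts so far [(3, 0), (3, 3)]; region rows[2,4) x cols[0,8) = 2x8
Op 6 cut(0, 6): punch at orig (2,6); cuts so far [(2, 6), (3, 0), (3, 3)]; region rows[2,4) x cols[0,8) = 2x8
Op 7 cut(0, 1): punch at orig (2,1); cuts so far [(2, 1), (2, 6), (3, 0), (3, 3)]; region rows[2,4) x cols[0,8) = 2x8
Unfold 1 (reflect across v@8): 8 holes -> [(2, 1), (2, 6), (2, 9), (2, 14), (3, 0), (3, 3), (3, 12), (3, 15)]
Unfold 2 (reflect across h@2): 16 holes -> [(0, 0), (0, 3), (0, 12), (0, 15), (1, 1), (1, 6), (1, 9), (1, 14), (2, 1), (2, 6), (2, 9), (2, 14), (3, 0), (3, 3), (3, 12), (3, 15)]
Unfold 3 (reflect across v@16): 32 holes -> [(0, 0), (0, 3), (0, 12), (0, 15), (0, 16), (0, 19), (0, 28), (0, 31), (1, 1), (1, 6), (1, 9), (1, 14), (1, 17), (1, 22), (1, 25), (1, 30), (2, 1), (2, 6), (2, 9), (2, 14), (2, 17), (2, 22), (2, 25), (2, 30), (3, 0), (3, 3), (3, 12), (3, 15), (3, 16), (3, 19), (3, 28), (3, 31)]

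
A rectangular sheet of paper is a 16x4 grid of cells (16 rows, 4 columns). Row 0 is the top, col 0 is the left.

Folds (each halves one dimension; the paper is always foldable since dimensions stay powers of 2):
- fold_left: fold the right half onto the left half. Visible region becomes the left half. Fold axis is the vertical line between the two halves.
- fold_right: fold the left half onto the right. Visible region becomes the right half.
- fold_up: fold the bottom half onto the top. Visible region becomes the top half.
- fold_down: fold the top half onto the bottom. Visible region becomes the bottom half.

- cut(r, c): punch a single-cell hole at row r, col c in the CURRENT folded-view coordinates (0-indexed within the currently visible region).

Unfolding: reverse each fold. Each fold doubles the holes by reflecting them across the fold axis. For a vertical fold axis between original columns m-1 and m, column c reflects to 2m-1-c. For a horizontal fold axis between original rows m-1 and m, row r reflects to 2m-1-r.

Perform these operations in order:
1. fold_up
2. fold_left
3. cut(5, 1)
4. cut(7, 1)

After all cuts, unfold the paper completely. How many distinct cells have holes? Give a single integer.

Op 1 fold_up: fold axis h@8; visible region now rows[0,8) x cols[0,4) = 8x4
Op 2 fold_left: fold axis v@2; visible region now rows[0,8) x cols[0,2) = 8x2
Op 3 cut(5, 1): punch at orig (5,1); cuts so far [(5, 1)]; region rows[0,8) x cols[0,2) = 8x2
Op 4 cut(7, 1): punch at orig (7,1); cuts so far [(5, 1), (7, 1)]; region rows[0,8) x cols[0,2) = 8x2
Unfold 1 (reflect across v@2): 4 holes -> [(5, 1), (5, 2), (7, 1), (7, 2)]
Unfold 2 (reflect across h@8): 8 holes -> [(5, 1), (5, 2), (7, 1), (7, 2), (8, 1), (8, 2), (10, 1), (10, 2)]

Answer: 8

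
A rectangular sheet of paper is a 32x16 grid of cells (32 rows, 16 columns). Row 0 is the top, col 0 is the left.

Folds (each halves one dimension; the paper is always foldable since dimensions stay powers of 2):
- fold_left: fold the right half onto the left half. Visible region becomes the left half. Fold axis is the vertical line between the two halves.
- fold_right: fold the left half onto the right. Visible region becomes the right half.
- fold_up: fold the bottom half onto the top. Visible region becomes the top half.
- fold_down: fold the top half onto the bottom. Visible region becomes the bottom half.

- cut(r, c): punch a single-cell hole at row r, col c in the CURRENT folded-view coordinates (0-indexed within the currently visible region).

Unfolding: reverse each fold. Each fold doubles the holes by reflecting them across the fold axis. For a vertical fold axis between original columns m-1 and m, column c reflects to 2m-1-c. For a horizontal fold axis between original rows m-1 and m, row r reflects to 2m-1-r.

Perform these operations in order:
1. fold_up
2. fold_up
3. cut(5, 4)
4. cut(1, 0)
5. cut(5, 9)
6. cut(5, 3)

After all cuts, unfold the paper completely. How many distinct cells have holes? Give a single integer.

Op 1 fold_up: fold axis h@16; visible region now rows[0,16) x cols[0,16) = 16x16
Op 2 fold_up: fold axis h@8; visible region now rows[0,8) x cols[0,16) = 8x16
Op 3 cut(5, 4): punch at orig (5,4); cuts so far [(5, 4)]; region rows[0,8) x cols[0,16) = 8x16
Op 4 cut(1, 0): punch at orig (1,0); cuts so far [(1, 0), (5, 4)]; region rows[0,8) x cols[0,16) = 8x16
Op 5 cut(5, 9): punch at orig (5,9); cuts so far [(1, 0), (5, 4), (5, 9)]; region rows[0,8) x cols[0,16) = 8x16
Op 6 cut(5, 3): punch at orig (5,3); cuts so far [(1, 0), (5, 3), (5, 4), (5, 9)]; region rows[0,8) x cols[0,16) = 8x16
Unfold 1 (reflect across h@8): 8 holes -> [(1, 0), (5, 3), (5, 4), (5, 9), (10, 3), (10, 4), (10, 9), (14, 0)]
Unfold 2 (reflect across h@16): 16 holes -> [(1, 0), (5, 3), (5, 4), (5, 9), (10, 3), (10, 4), (10, 9), (14, 0), (17, 0), (21, 3), (21, 4), (21, 9), (26, 3), (26, 4), (26, 9), (30, 0)]

Answer: 16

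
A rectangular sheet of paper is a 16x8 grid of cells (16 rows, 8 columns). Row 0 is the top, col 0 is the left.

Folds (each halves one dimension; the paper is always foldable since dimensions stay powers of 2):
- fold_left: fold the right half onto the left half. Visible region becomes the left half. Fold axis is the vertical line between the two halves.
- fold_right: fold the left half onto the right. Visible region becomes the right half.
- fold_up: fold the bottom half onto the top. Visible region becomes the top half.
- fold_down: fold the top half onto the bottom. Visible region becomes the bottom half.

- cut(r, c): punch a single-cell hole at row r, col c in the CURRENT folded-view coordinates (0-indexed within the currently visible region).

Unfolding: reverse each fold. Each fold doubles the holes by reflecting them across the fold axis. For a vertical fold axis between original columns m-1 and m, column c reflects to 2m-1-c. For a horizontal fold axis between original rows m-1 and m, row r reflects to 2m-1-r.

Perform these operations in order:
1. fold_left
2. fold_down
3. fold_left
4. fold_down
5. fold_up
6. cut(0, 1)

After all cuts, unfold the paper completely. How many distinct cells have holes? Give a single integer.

Op 1 fold_left: fold axis v@4; visible region now rows[0,16) x cols[0,4) = 16x4
Op 2 fold_down: fold axis h@8; visible region now rows[8,16) x cols[0,4) = 8x4
Op 3 fold_left: fold axis v@2; visible region now rows[8,16) x cols[0,2) = 8x2
Op 4 fold_down: fold axis h@12; visible region now rows[12,16) x cols[0,2) = 4x2
Op 5 fold_up: fold axis h@14; visible region now rows[12,14) x cols[0,2) = 2x2
Op 6 cut(0, 1): punch at orig (12,1); cuts so far [(12, 1)]; region rows[12,14) x cols[0,2) = 2x2
Unfold 1 (reflect across h@14): 2 holes -> [(12, 1), (15, 1)]
Unfold 2 (reflect across h@12): 4 holes -> [(8, 1), (11, 1), (12, 1), (15, 1)]
Unfold 3 (reflect across v@2): 8 holes -> [(8, 1), (8, 2), (11, 1), (11, 2), (12, 1), (12, 2), (15, 1), (15, 2)]
Unfold 4 (reflect across h@8): 16 holes -> [(0, 1), (0, 2), (3, 1), (3, 2), (4, 1), (4, 2), (7, 1), (7, 2), (8, 1), (8, 2), (11, 1), (11, 2), (12, 1), (12, 2), (15, 1), (15, 2)]
Unfold 5 (reflect across v@4): 32 holes -> [(0, 1), (0, 2), (0, 5), (0, 6), (3, 1), (3, 2), (3, 5), (3, 6), (4, 1), (4, 2), (4, 5), (4, 6), (7, 1), (7, 2), (7, 5), (7, 6), (8, 1), (8, 2), (8, 5), (8, 6), (11, 1), (11, 2), (11, 5), (11, 6), (12, 1), (12, 2), (12, 5), (12, 6), (15, 1), (15, 2), (15, 5), (15, 6)]

Answer: 32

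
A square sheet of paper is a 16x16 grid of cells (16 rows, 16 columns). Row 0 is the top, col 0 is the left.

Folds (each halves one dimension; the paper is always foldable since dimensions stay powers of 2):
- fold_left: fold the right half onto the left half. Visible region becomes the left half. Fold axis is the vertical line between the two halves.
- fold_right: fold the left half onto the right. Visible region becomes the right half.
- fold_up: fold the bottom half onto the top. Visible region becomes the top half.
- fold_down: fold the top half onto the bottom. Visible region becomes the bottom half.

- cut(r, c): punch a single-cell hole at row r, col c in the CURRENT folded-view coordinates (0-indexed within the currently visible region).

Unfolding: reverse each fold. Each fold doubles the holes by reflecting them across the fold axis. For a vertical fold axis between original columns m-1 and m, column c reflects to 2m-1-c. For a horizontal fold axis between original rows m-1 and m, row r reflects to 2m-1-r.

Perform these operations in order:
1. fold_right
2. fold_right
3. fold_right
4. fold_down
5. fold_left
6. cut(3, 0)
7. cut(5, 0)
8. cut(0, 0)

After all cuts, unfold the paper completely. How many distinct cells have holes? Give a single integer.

Op 1 fold_right: fold axis v@8; visible region now rows[0,16) x cols[8,16) = 16x8
Op 2 fold_right: fold axis v@12; visible region now rows[0,16) x cols[12,16) = 16x4
Op 3 fold_right: fold axis v@14; visible region now rows[0,16) x cols[14,16) = 16x2
Op 4 fold_down: fold axis h@8; visible region now rows[8,16) x cols[14,16) = 8x2
Op 5 fold_left: fold axis v@15; visible region now rows[8,16) x cols[14,15) = 8x1
Op 6 cut(3, 0): punch at orig (11,14); cuts so far [(11, 14)]; region rows[8,16) x cols[14,15) = 8x1
Op 7 cut(5, 0): punch at orig (13,14); cuts so far [(11, 14), (13, 14)]; region rows[8,16) x cols[14,15) = 8x1
Op 8 cut(0, 0): punch at orig (8,14); cuts so far [(8, 14), (11, 14), (13, 14)]; region rows[8,16) x cols[14,15) = 8x1
Unfold 1 (reflect across v@15): 6 holes -> [(8, 14), (8, 15), (11, 14), (11, 15), (13, 14), (13, 15)]
Unfold 2 (reflect across h@8): 12 holes -> [(2, 14), (2, 15), (4, 14), (4, 15), (7, 14), (7, 15), (8, 14), (8, 15), (11, 14), (11, 15), (13, 14), (13, 15)]
Unfold 3 (reflect across v@14): 24 holes -> [(2, 12), (2, 13), (2, 14), (2, 15), (4, 12), (4, 13), (4, 14), (4, 15), (7, 12), (7, 13), (7, 14), (7, 15), (8, 12), (8, 13), (8, 14), (8, 15), (11, 12), (11, 13), (11, 14), (11, 15), (13, 12), (13, 13), (13, 14), (13, 15)]
Unfold 4 (reflect across v@12): 48 holes -> [(2, 8), (2, 9), (2, 10), (2, 11), (2, 12), (2, 13), (2, 14), (2, 15), (4, 8), (4, 9), (4, 10), (4, 11), (4, 12), (4, 13), (4, 14), (4, 15), (7, 8), (7, 9), (7, 10), (7, 11), (7, 12), (7, 13), (7, 14), (7, 15), (8, 8), (8, 9), (8, 10), (8, 11), (8, 12), (8, 13), (8, 14), (8, 15), (11, 8), (11, 9), (11, 10), (11, 11), (11, 12), (11, 13), (11, 14), (11, 15), (13, 8), (13, 9), (13, 10), (13, 11), (13, 12), (13, 13), (13, 14), (13, 15)]
Unfold 5 (reflect across v@8): 96 holes -> [(2, 0), (2, 1), (2, 2), (2, 3), (2, 4), (2, 5), (2, 6), (2, 7), (2, 8), (2, 9), (2, 10), (2, 11), (2, 12), (2, 13), (2, 14), (2, 15), (4, 0), (4, 1), (4, 2), (4, 3), (4, 4), (4, 5), (4, 6), (4, 7), (4, 8), (4, 9), (4, 10), (4, 11), (4, 12), (4, 13), (4, 14), (4, 15), (7, 0), (7, 1), (7, 2), (7, 3), (7, 4), (7, 5), (7, 6), (7, 7), (7, 8), (7, 9), (7, 10), (7, 11), (7, 12), (7, 13), (7, 14), (7, 15), (8, 0), (8, 1), (8, 2), (8, 3), (8, 4), (8, 5), (8, 6), (8, 7), (8, 8), (8, 9), (8, 10), (8, 11), (8, 12), (8, 13), (8, 14), (8, 15), (11, 0), (11, 1), (11, 2), (11, 3), (11, 4), (11, 5), (11, 6), (11, 7), (11, 8), (11, 9), (11, 10), (11, 11), (11, 12), (11, 13), (11, 14), (11, 15), (13, 0), (13, 1), (13, 2), (13, 3), (13, 4), (13, 5), (13, 6), (13, 7), (13, 8), (13, 9), (13, 10), (13, 11), (13, 12), (13, 13), (13, 14), (13, 15)]

Answer: 96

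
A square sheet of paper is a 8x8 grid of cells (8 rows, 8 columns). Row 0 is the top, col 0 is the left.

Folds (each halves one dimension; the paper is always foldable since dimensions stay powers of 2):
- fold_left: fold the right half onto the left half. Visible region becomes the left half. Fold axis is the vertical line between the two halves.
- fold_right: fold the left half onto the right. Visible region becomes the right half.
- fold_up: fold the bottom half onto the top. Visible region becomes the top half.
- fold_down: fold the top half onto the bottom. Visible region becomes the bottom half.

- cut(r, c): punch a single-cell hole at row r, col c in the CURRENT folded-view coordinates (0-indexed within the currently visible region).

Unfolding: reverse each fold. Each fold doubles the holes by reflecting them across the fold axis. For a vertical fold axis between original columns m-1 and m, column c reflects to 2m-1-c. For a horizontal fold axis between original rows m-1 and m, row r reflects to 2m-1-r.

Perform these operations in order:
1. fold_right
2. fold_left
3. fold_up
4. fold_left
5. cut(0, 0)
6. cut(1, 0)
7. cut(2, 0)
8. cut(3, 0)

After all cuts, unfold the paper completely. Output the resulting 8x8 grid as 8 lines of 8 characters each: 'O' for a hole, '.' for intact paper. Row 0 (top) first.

Answer: OOOOOOOO
OOOOOOOO
OOOOOOOO
OOOOOOOO
OOOOOOOO
OOOOOOOO
OOOOOOOO
OOOOOOOO

Derivation:
Op 1 fold_right: fold axis v@4; visible region now rows[0,8) x cols[4,8) = 8x4
Op 2 fold_left: fold axis v@6; visible region now rows[0,8) x cols[4,6) = 8x2
Op 3 fold_up: fold axis h@4; visible region now rows[0,4) x cols[4,6) = 4x2
Op 4 fold_left: fold axis v@5; visible region now rows[0,4) x cols[4,5) = 4x1
Op 5 cut(0, 0): punch at orig (0,4); cuts so far [(0, 4)]; region rows[0,4) x cols[4,5) = 4x1
Op 6 cut(1, 0): punch at orig (1,4); cuts so far [(0, 4), (1, 4)]; region rows[0,4) x cols[4,5) = 4x1
Op 7 cut(2, 0): punch at orig (2,4); cuts so far [(0, 4), (1, 4), (2, 4)]; region rows[0,4) x cols[4,5) = 4x1
Op 8 cut(3, 0): punch at orig (3,4); cuts so far [(0, 4), (1, 4), (2, 4), (3, 4)]; region rows[0,4) x cols[4,5) = 4x1
Unfold 1 (reflect across v@5): 8 holes -> [(0, 4), (0, 5), (1, 4), (1, 5), (2, 4), (2, 5), (3, 4), (3, 5)]
Unfold 2 (reflect across h@4): 16 holes -> [(0, 4), (0, 5), (1, 4), (1, 5), (2, 4), (2, 5), (3, 4), (3, 5), (4, 4), (4, 5), (5, 4), (5, 5), (6, 4), (6, 5), (7, 4), (7, 5)]
Unfold 3 (reflect across v@6): 32 holes -> [(0, 4), (0, 5), (0, 6), (0, 7), (1, 4), (1, 5), (1, 6), (1, 7), (2, 4), (2, 5), (2, 6), (2, 7), (3, 4), (3, 5), (3, 6), (3, 7), (4, 4), (4, 5), (4, 6), (4, 7), (5, 4), (5, 5), (5, 6), (5, 7), (6, 4), (6, 5), (6, 6), (6, 7), (7, 4), (7, 5), (7, 6), (7, 7)]
Unfold 4 (reflect across v@4): 64 holes -> [(0, 0), (0, 1), (0, 2), (0, 3), (0, 4), (0, 5), (0, 6), (0, 7), (1, 0), (1, 1), (1, 2), (1, 3), (1, 4), (1, 5), (1, 6), (1, 7), (2, 0), (2, 1), (2, 2), (2, 3), (2, 4), (2, 5), (2, 6), (2, 7), (3, 0), (3, 1), (3, 2), (3, 3), (3, 4), (3, 5), (3, 6), (3, 7), (4, 0), (4, 1), (4, 2), (4, 3), (4, 4), (4, 5), (4, 6), (4, 7), (5, 0), (5, 1), (5, 2), (5, 3), (5, 4), (5, 5), (5, 6), (5, 7), (6, 0), (6, 1), (6, 2), (6, 3), (6, 4), (6, 5), (6, 6), (6, 7), (7, 0), (7, 1), (7, 2), (7, 3), (7, 4), (7, 5), (7, 6), (7, 7)]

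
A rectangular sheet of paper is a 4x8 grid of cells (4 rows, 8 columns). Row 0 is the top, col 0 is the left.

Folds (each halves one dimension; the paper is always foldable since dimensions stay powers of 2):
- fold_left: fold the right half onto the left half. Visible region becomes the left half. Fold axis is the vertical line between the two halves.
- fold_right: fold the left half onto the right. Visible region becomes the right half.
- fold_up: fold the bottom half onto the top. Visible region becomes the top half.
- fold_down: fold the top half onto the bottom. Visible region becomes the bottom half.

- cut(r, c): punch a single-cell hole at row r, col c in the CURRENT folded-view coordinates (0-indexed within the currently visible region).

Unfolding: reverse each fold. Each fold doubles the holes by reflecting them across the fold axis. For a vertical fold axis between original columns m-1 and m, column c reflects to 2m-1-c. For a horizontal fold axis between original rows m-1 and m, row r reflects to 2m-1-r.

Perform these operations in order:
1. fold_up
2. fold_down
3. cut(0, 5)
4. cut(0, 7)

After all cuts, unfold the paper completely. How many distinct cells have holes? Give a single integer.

Op 1 fold_up: fold axis h@2; visible region now rows[0,2) x cols[0,8) = 2x8
Op 2 fold_down: fold axis h@1; visible region now rows[1,2) x cols[0,8) = 1x8
Op 3 cut(0, 5): punch at orig (1,5); cuts so far [(1, 5)]; region rows[1,2) x cols[0,8) = 1x8
Op 4 cut(0, 7): punch at orig (1,7); cuts so far [(1, 5), (1, 7)]; region rows[1,2) x cols[0,8) = 1x8
Unfold 1 (reflect across h@1): 4 holes -> [(0, 5), (0, 7), (1, 5), (1, 7)]
Unfold 2 (reflect across h@2): 8 holes -> [(0, 5), (0, 7), (1, 5), (1, 7), (2, 5), (2, 7), (3, 5), (3, 7)]

Answer: 8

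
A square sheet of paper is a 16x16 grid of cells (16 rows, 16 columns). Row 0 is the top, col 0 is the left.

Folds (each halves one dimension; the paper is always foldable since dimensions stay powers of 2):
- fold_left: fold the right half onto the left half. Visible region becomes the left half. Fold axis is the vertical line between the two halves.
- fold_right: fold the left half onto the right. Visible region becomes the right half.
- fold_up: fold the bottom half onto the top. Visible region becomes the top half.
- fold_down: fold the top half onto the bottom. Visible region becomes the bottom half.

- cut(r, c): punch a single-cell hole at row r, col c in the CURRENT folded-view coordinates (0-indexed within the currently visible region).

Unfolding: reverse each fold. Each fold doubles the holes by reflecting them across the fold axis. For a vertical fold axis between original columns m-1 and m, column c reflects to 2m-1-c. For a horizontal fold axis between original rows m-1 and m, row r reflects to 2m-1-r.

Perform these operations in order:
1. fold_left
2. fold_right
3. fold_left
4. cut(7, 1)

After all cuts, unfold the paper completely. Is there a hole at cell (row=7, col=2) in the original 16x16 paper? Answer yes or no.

Answer: yes

Derivation:
Op 1 fold_left: fold axis v@8; visible region now rows[0,16) x cols[0,8) = 16x8
Op 2 fold_right: fold axis v@4; visible region now rows[0,16) x cols[4,8) = 16x4
Op 3 fold_left: fold axis v@6; visible region now rows[0,16) x cols[4,6) = 16x2
Op 4 cut(7, 1): punch at orig (7,5); cuts so far [(7, 5)]; region rows[0,16) x cols[4,6) = 16x2
Unfold 1 (reflect across v@6): 2 holes -> [(7, 5), (7, 6)]
Unfold 2 (reflect across v@4): 4 holes -> [(7, 1), (7, 2), (7, 5), (7, 6)]
Unfold 3 (reflect across v@8): 8 holes -> [(7, 1), (7, 2), (7, 5), (7, 6), (7, 9), (7, 10), (7, 13), (7, 14)]
Holes: [(7, 1), (7, 2), (7, 5), (7, 6), (7, 9), (7, 10), (7, 13), (7, 14)]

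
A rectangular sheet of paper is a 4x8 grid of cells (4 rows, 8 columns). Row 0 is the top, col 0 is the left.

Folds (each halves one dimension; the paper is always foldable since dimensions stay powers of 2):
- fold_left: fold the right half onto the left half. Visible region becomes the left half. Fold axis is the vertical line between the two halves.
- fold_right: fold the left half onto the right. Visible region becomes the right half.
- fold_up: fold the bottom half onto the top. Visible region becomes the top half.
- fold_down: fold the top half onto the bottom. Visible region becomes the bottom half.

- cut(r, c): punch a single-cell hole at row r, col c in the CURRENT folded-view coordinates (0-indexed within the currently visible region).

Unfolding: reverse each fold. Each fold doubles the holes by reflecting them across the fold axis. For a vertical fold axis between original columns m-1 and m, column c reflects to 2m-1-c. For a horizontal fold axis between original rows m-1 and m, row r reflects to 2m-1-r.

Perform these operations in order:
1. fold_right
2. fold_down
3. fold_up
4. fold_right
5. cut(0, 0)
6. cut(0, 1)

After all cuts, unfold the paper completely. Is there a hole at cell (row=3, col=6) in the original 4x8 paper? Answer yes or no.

Op 1 fold_right: fold axis v@4; visible region now rows[0,4) x cols[4,8) = 4x4
Op 2 fold_down: fold axis h@2; visible region now rows[2,4) x cols[4,8) = 2x4
Op 3 fold_up: fold axis h@3; visible region now rows[2,3) x cols[4,8) = 1x4
Op 4 fold_right: fold axis v@6; visible region now rows[2,3) x cols[6,8) = 1x2
Op 5 cut(0, 0): punch at orig (2,6); cuts so far [(2, 6)]; region rows[2,3) x cols[6,8) = 1x2
Op 6 cut(0, 1): punch at orig (2,7); cuts so far [(2, 6), (2, 7)]; region rows[2,3) x cols[6,8) = 1x2
Unfold 1 (reflect across v@6): 4 holes -> [(2, 4), (2, 5), (2, 6), (2, 7)]
Unfold 2 (reflect across h@3): 8 holes -> [(2, 4), (2, 5), (2, 6), (2, 7), (3, 4), (3, 5), (3, 6), (3, 7)]
Unfold 3 (reflect across h@2): 16 holes -> [(0, 4), (0, 5), (0, 6), (0, 7), (1, 4), (1, 5), (1, 6), (1, 7), (2, 4), (2, 5), (2, 6), (2, 7), (3, 4), (3, 5), (3, 6), (3, 7)]
Unfold 4 (reflect across v@4): 32 holes -> [(0, 0), (0, 1), (0, 2), (0, 3), (0, 4), (0, 5), (0, 6), (0, 7), (1, 0), (1, 1), (1, 2), (1, 3), (1, 4), (1, 5), (1, 6), (1, 7), (2, 0), (2, 1), (2, 2), (2, 3), (2, 4), (2, 5), (2, 6), (2, 7), (3, 0), (3, 1), (3, 2), (3, 3), (3, 4), (3, 5), (3, 6), (3, 7)]
Holes: [(0, 0), (0, 1), (0, 2), (0, 3), (0, 4), (0, 5), (0, 6), (0, 7), (1, 0), (1, 1), (1, 2), (1, 3), (1, 4), (1, 5), (1, 6), (1, 7), (2, 0), (2, 1), (2, 2), (2, 3), (2, 4), (2, 5), (2, 6), (2, 7), (3, 0), (3, 1), (3, 2), (3, 3), (3, 4), (3, 5), (3, 6), (3, 7)]

Answer: yes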